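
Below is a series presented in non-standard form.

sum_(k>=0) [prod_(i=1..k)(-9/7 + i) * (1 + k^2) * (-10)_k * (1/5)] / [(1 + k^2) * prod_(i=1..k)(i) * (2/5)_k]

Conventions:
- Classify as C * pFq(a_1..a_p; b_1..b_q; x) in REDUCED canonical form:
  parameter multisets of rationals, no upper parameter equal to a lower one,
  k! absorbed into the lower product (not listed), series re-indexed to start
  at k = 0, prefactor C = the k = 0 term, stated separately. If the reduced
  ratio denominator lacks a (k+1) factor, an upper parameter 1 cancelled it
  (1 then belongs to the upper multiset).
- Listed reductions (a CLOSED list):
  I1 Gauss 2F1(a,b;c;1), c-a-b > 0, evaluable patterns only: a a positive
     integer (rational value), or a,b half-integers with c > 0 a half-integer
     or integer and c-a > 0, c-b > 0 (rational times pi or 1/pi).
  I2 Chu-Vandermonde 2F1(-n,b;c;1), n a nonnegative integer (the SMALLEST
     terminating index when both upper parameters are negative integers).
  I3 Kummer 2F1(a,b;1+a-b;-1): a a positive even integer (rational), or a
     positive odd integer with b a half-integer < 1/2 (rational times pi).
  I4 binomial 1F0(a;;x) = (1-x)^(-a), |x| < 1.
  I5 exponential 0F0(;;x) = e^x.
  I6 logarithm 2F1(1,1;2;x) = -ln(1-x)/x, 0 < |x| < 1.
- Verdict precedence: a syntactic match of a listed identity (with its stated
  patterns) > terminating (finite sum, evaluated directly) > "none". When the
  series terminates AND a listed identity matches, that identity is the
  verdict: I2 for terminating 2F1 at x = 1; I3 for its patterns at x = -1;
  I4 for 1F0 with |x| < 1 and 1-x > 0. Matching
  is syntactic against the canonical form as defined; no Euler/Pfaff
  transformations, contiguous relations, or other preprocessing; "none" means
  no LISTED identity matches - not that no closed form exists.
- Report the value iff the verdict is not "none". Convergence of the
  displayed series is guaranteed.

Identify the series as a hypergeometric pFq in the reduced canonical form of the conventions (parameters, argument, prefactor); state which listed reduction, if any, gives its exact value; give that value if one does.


Reduced: x = 1, 2F1, upper = {-10, -2/7}, lower = {2/5}, C = 1/5. Verdict: this is Vandermonde's identity (I2) (terminating 2F1 at x = 1 with n = 10, b = -2/7, c = 2/5). Value: 310824377655194/478839330718595.

Structural cue: x = 1 and the running product (C = 1/5) telescopes to a rising factorial.
Adjacent-term ratio: r(k) = 1 * (k-10) (k-2/7) / [(k+2/5) (k+1)] - rational in k, leading ratio 1; with t_0 = 1/5, classification follows.


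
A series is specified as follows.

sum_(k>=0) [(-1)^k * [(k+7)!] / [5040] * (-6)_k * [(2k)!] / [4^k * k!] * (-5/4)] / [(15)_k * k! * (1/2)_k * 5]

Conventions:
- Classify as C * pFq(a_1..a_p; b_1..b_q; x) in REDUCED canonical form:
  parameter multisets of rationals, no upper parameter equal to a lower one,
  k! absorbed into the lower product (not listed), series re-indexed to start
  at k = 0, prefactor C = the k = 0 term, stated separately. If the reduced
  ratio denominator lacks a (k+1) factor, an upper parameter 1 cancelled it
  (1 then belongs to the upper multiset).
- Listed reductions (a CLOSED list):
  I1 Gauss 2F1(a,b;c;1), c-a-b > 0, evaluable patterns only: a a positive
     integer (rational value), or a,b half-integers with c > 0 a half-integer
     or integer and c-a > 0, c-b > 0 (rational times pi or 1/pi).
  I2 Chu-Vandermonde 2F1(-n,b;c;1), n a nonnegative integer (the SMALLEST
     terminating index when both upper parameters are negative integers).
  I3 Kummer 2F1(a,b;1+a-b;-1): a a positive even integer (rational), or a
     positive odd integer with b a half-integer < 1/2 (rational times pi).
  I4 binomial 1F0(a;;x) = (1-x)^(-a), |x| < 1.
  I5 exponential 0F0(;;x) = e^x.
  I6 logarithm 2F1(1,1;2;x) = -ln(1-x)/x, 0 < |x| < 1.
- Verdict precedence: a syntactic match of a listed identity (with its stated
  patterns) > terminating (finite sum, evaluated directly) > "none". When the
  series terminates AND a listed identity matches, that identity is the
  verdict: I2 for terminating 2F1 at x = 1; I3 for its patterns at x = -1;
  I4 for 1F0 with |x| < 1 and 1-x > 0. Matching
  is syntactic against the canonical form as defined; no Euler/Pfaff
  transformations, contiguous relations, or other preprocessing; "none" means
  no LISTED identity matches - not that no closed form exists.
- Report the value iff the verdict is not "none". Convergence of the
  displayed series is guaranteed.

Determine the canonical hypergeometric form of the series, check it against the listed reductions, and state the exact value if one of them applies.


x = -1 here; the reduced form reads 2F1, upper {-6, 8}, lower {15}, C = -1/4. Verdict: the Kummer evaluation I3 applies (x = -1; c = 15 equals 1+a-b for upper {-6, 8}: listed pattern). Its exact value is -143/40.

Key step: t_0 = -1/4 here, and the parameter 1/2 appears in both the upper and lower lists and cancels.
Term ratio: r(k) = (-1) * (k-6) (k+8) / [(k+15) (k+1)] ; factor over Q: parameters, x = (-1), and C = -1/4.


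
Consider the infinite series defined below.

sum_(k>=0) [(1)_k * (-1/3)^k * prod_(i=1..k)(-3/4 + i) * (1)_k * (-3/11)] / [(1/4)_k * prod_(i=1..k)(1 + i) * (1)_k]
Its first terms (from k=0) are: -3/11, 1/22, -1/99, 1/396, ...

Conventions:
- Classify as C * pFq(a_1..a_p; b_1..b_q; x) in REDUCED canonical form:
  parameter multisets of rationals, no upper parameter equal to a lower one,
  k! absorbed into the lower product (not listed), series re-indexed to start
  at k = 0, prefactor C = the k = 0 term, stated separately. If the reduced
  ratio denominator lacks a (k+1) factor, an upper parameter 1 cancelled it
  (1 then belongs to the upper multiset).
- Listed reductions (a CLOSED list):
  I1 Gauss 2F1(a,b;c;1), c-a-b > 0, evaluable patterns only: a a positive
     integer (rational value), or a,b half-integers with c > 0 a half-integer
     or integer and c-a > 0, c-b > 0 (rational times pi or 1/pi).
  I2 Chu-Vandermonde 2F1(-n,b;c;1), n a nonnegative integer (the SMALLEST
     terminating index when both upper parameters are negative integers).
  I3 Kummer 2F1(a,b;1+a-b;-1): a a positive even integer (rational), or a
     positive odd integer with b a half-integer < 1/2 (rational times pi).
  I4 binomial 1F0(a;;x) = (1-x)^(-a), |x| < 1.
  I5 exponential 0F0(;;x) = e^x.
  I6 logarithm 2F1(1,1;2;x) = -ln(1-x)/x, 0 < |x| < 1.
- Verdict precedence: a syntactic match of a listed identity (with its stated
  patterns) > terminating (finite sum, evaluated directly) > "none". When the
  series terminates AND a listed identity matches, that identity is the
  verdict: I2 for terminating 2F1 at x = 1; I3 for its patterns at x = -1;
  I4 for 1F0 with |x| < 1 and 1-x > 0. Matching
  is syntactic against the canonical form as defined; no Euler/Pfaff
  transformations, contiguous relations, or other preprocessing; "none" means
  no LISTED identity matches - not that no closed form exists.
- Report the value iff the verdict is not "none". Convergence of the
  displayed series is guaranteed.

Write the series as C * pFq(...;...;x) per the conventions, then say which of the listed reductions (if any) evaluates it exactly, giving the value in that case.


Key step: from the first term -3/11: the parameter 1/4 appears in both the upper and lower lists and cancels.
Consecutive-term ratio: r(k) = (-1/3) * (k+1) (k+1) / [(k+2) (k+1)] - rational; roots negated = parameters, x = (-1/3), C = -3/11.

With C = -3/11: the canonical form is 2F1(1, 1; 2; -1/3). Verdict (x = -1/3): the I6 logarithm reduction applies (the logarithm: parameters (1,1;2), x = -1/3). Its exact value is (-9/11) * ln(4/3).


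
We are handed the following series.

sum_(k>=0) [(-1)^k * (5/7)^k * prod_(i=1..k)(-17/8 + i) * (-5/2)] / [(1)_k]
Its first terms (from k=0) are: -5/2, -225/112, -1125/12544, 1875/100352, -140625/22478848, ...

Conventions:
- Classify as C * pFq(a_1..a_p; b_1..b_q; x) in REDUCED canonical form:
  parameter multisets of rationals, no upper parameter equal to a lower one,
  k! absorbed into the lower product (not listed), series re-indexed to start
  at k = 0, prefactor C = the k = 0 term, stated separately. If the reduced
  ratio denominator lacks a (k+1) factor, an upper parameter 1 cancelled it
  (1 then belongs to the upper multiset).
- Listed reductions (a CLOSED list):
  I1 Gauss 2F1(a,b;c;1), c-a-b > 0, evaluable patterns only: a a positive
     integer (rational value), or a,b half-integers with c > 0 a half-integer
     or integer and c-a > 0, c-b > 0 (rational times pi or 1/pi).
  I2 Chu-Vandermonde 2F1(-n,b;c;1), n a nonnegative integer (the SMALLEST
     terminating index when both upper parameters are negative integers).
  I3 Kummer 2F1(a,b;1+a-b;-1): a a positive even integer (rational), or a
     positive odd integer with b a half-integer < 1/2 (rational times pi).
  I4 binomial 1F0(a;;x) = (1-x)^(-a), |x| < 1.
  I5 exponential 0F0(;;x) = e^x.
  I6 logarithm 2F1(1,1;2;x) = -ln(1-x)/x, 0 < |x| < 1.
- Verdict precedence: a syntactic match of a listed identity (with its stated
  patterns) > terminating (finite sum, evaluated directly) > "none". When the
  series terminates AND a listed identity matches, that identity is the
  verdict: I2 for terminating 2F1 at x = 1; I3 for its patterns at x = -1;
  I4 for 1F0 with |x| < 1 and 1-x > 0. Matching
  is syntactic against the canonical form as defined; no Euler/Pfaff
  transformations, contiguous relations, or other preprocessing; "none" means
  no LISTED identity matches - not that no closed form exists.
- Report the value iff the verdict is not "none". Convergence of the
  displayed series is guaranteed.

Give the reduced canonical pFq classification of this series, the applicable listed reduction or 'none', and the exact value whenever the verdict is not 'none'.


x = -5/7 here; the reduced form reads 1F0, upper {-9/8}, lower {-}, C = -5/2. Verdict at x = -5/7: the I4 binomial reduction matches (the 1F0 binomial series: exponent 9/8, x = -5/7). Exact value: (-5/2) * (12/7)^(9/8).

Key observation: from the first term -5/2: (1)_k (prefactor -5/2) is k! itself.
Ratio: r(k) = (-5/7) * (k-9/8) / [(k+1)] - rational in k, leading ratio (-5/7); with t_0 = -5/2, classification follows.


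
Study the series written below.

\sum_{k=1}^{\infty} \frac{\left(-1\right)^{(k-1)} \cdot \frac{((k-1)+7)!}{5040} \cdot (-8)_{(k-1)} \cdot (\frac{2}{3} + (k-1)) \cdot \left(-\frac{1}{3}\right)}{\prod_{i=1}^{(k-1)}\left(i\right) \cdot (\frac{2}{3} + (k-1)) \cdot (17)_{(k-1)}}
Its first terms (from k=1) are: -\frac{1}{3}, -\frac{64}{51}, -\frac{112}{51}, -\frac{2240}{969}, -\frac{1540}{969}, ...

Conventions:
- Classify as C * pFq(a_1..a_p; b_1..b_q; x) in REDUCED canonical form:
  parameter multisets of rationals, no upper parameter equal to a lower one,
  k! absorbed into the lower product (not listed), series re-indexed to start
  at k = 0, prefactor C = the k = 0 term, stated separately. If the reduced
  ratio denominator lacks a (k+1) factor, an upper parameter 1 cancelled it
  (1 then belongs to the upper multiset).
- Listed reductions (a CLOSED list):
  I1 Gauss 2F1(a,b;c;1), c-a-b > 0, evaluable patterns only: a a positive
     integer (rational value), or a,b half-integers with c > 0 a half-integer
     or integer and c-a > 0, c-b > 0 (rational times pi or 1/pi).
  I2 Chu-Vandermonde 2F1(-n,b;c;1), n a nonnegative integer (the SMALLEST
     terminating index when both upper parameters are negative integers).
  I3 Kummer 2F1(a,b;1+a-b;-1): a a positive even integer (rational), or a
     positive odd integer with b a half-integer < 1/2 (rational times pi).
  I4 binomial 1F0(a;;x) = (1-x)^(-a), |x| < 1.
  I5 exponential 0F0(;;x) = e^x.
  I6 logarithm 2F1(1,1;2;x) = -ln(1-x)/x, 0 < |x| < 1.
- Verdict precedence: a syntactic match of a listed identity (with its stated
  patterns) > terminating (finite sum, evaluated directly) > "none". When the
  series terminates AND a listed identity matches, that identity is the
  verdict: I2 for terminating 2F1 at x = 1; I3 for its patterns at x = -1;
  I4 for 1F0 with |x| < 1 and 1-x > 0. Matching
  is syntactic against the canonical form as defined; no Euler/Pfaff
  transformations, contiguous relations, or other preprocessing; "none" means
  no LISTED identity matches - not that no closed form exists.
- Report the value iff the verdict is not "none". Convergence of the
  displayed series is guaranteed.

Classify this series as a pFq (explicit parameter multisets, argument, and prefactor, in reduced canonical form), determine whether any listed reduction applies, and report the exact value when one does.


Classification (C = -\frac{1}{3}): 2F1 with upper {-8, 8}, lower {17}, argument x = -1. Verdict: Kummer (I3) fires (x = -1; c = 17 equals 1+a-b for upper {-8, 8}: listed pattern). Exact value: -\frac{26}{3}.

The tell: with t_0 = -\frac{1}{3}, k + 2/3 divides numerator and denominator alike; C = -1/3, x = -1 after cancelling.
Term ratio: r(k) = -1 * (k-8) (k+8) / [(k+17) (k+1)] ; factor over Q: parameters, x = -1, and C = -\frac{1}{3}.


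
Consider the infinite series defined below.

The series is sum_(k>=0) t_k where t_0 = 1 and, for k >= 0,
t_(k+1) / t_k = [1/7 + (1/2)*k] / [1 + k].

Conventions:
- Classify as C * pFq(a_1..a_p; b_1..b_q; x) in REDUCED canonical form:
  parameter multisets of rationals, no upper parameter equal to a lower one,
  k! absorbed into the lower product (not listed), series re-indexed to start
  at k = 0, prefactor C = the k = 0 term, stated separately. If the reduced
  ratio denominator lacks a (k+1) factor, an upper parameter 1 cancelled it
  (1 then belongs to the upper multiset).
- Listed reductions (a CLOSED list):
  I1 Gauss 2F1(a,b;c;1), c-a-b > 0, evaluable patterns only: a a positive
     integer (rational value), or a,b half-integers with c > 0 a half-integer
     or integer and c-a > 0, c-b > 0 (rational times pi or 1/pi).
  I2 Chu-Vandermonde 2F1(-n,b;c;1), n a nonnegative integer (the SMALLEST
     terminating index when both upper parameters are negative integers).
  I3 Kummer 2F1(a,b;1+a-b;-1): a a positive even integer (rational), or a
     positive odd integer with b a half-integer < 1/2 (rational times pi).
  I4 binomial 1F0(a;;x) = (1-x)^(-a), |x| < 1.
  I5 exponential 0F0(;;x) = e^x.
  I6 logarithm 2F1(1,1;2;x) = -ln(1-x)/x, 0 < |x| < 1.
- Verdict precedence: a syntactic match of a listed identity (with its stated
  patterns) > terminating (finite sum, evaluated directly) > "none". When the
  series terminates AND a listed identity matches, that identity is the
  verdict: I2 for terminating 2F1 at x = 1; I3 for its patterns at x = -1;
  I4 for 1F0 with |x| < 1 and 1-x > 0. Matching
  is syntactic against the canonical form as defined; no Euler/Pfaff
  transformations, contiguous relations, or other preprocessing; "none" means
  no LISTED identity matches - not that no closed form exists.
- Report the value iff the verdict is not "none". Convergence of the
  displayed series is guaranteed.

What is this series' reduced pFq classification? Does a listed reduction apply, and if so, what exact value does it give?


Canonical form: C = 1 times 1F0 with upper {2/7}, lower {-}, x = 1/2. Verdict at x = 1/2: the binomial series (I4) matches (the 1F0 binomial series: exponent -2/7, x = 1/2). Its exact value is (1/2)^(-2/7).

Key step: t_0 being 1, factor the ratio over Q (C = 1): negated roots = parameters.
Adjacent-term ratio: r(k) = (1/2) * (k+2/7) / [(k+1)] - rational in k. x = (1/2); t_0 = 1; negate the roots.


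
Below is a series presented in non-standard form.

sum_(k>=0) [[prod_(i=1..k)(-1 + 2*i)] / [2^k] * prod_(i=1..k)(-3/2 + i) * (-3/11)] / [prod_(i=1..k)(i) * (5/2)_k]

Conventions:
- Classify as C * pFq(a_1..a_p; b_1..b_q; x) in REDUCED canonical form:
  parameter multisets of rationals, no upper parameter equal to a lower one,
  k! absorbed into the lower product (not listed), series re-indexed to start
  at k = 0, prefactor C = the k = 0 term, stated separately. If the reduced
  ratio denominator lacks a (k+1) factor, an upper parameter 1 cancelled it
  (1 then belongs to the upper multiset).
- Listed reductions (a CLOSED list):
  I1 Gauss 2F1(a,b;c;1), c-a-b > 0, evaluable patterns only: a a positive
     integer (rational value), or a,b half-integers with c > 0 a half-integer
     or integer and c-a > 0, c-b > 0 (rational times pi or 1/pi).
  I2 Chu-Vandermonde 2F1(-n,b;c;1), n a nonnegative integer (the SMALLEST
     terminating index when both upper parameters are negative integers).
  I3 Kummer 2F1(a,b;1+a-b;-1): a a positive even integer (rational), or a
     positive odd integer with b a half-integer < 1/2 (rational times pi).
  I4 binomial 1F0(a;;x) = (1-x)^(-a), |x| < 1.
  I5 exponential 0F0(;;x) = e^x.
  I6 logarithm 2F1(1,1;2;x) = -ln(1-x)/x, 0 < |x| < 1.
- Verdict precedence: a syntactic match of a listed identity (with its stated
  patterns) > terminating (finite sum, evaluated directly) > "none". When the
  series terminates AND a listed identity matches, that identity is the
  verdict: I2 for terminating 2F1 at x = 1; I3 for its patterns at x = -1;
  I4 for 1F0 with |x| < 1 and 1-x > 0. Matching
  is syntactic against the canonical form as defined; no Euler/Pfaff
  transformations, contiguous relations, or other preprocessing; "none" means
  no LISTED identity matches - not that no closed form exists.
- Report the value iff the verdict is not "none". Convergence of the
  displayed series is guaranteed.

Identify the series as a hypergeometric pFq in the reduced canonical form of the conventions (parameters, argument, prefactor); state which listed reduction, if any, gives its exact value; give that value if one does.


At argument 1: a 2F1 with upper {-1/2, 1/2}, lower {5/2}, scaled by C = -3/11. Verdict at x = 1: the half-integer Gauss pattern (I1) matches (x = 1; upper {-1/2, 1/2} half-integers, c = 5/2 in the evaluable pattern). Exact value: (-27/352) * pi.

Key step: x = 1 and the product of the first k integers (prefactor -3/11) is k!.
Term ratio: r(k) = 1 * (k-1/2) (k+1/2) / [(k+5/2) (k+1)] - poly over poly, x = 1 from leading terms; C = -3/11 at k = 0.


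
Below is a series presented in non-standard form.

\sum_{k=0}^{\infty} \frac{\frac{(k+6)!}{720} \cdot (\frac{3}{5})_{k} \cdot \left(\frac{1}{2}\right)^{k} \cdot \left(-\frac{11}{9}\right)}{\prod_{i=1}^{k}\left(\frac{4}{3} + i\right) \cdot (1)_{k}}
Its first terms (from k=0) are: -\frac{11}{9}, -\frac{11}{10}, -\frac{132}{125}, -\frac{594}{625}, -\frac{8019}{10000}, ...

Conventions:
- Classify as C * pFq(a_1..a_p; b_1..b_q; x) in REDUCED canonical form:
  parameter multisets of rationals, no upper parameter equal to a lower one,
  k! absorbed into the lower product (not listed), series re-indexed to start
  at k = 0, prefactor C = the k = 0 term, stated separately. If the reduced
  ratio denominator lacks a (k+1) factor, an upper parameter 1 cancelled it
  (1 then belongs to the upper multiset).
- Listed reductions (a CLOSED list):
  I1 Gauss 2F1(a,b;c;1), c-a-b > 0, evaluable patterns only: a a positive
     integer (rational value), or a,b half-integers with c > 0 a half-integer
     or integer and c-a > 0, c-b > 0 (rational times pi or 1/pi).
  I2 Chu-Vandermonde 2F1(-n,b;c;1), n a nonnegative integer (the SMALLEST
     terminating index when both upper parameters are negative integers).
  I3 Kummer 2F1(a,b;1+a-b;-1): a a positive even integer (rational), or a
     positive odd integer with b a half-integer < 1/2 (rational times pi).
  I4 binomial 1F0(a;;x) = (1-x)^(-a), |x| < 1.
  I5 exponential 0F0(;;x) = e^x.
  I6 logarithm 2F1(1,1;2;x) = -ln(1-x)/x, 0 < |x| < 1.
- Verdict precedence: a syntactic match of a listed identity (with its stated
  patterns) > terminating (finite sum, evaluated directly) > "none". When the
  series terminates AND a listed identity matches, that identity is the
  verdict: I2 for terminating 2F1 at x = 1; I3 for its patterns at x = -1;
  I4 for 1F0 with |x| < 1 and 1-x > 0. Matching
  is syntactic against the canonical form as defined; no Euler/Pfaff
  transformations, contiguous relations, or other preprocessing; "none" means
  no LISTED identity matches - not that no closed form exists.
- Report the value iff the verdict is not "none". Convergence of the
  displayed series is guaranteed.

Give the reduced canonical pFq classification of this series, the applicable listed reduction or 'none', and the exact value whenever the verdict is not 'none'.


First insight: from the first term -\frac{11}{9}: the factorial ratio (C = -11/9, x = 1/2) (k+a-1)!/(a-1)! is a rising factorial (a)_k.
Ratio: r(k) = \frac{1}{2} * (k+\frac{3}{5}) (k+7) / [(k+\frac{7}{3}) (k+1)] - rational in k, leading ratio \frac{1}{2}; with t_0 = -\frac{11}{9}, classification follows.

Canonical form: C = -\frac{11}{9} times 2F1 with upper {\frac{3}{5}, 7}, lower {\frac{7}{3}}, x = \frac{1}{2}. Verdict: no listed reduction: x = \frac{1}{2} and upper {\frac{3}{5}, 7} fail every I1-I6 pattern.


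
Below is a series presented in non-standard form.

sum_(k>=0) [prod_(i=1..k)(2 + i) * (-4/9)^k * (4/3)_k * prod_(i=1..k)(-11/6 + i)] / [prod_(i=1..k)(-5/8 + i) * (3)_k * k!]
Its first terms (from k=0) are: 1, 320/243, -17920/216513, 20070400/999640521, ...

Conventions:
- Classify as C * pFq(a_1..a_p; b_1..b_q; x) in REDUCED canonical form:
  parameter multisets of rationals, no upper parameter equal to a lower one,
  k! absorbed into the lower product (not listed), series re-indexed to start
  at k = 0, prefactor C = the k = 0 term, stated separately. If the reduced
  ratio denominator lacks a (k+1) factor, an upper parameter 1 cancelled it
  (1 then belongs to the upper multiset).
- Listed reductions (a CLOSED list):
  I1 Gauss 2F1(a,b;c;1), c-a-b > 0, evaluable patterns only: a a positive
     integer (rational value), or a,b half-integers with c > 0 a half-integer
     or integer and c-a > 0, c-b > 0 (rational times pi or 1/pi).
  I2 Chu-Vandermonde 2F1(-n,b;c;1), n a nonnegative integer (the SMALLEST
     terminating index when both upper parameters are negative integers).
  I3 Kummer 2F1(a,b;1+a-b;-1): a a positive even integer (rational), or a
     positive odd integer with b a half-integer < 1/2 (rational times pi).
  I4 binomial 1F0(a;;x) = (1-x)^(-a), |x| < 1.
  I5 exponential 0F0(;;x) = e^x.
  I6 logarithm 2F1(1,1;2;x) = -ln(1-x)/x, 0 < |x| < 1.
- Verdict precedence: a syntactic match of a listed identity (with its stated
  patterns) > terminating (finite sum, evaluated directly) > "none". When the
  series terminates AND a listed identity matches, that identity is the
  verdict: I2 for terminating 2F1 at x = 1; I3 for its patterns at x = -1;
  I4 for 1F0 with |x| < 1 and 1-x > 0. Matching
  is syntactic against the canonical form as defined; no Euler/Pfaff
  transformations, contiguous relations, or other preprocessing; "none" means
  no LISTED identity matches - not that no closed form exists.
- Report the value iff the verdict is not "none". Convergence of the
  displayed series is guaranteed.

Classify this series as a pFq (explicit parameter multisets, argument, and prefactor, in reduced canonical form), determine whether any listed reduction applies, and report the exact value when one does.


Structural cue: from the first term 1: the parameter 3 appears in both the upper and lower lists and cancels.
Adjacent-term ratio: r(k) = (-4/9) * (k-5/6) (k+4/3) / [(k+3/8) (k+1)] - rational; roots negated = parameters, x = (-4/9), C = 1.

At argument -4/9: a 2F1 with upper {-5/6, 4/3}, lower {3/8}, scaled by C = 1. Verdict: no listed reduction: x = -4/9 and upper {-5/6, 4/3} fail every I1-I6 pattern.


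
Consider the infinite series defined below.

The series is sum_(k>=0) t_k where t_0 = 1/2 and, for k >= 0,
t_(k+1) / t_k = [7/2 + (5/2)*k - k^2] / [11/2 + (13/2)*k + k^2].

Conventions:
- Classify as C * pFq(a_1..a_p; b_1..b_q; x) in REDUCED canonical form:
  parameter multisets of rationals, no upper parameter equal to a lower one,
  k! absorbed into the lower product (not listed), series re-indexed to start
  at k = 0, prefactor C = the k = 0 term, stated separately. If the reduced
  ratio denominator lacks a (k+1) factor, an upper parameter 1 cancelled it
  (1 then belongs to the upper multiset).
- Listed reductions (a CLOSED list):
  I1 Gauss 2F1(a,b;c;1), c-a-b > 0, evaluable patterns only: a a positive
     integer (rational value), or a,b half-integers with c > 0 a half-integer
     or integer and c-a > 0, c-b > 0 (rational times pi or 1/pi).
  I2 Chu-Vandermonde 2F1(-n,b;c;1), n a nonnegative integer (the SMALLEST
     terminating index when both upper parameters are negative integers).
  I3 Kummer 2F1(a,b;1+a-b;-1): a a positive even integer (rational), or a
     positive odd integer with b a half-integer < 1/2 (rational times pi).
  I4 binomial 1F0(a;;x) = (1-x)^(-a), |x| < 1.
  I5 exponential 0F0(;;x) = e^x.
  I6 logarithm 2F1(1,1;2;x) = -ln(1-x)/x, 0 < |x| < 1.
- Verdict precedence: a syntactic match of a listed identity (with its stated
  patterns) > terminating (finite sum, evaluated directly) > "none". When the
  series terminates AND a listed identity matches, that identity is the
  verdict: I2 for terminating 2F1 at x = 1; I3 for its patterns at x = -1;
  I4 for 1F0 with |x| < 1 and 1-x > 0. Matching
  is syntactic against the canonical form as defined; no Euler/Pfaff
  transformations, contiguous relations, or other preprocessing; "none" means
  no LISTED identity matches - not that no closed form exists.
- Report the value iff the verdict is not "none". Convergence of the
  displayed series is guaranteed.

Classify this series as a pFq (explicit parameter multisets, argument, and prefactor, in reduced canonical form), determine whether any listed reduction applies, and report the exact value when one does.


x = -1 here; the reduced form reads 2F1, upper {-7/2, 1}, lower {11/2}, C = 1/2. Verdict: this is Kummer's theorem (I3) (x = -1; c = 11/2 equals 1+a-b for upper {-7/2, 1}: listed pattern). Sum: (315/1024) * pi.

The tell: from the first term 1/2: the expanded ratio factors over Q; C = 1/2, x = -1, roots give parameters.
Term ratio: r(k) = (-1) * (k-7/2) (k+1) / [(k+11/2) (k+1)] - rational in k, leading ratio (-1); with t_0 = 1/2, classification follows.


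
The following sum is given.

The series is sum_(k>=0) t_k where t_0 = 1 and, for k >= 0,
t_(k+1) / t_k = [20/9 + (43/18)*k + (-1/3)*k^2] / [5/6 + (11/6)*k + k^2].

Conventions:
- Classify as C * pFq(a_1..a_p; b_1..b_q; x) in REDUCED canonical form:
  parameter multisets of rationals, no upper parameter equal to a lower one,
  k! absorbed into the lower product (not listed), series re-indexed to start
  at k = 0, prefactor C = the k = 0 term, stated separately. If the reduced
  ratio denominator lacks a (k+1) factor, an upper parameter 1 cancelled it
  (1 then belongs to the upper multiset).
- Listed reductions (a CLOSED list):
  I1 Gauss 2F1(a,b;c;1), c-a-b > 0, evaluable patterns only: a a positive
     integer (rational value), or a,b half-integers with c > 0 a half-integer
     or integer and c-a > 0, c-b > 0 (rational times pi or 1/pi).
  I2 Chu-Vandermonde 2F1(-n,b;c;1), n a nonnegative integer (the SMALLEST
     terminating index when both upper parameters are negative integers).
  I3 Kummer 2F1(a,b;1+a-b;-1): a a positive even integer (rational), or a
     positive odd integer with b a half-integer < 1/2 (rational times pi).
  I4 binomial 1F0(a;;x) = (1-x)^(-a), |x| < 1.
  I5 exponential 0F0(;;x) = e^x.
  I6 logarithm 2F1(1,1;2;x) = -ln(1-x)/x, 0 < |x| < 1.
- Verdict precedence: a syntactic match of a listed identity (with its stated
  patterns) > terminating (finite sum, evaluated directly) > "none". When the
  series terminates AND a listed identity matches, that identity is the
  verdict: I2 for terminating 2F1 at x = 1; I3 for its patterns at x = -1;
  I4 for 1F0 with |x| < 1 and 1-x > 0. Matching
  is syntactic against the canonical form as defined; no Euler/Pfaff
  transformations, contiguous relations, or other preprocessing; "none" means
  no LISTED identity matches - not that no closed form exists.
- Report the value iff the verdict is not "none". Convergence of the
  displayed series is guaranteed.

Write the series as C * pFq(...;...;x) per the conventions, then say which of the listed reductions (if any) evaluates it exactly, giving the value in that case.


Classification (C = 1): 1F0 with upper {-8}, lower {-}, argument x = -1/3. Verdict: this is the binomial series (I4) (the 1F0 binomial series: exponent 8, x = -1/3). Value: 65536/6561.

Key step: t_0 being 1, the parameter 5/6 appears in both the upper and lower lists and cancels.
Adjacent-term ratio: r(k) = (-1/3) * (k-8) / [(k+1)] - rational in k. x = (-1/3); t_0 = 1; negate the roots.


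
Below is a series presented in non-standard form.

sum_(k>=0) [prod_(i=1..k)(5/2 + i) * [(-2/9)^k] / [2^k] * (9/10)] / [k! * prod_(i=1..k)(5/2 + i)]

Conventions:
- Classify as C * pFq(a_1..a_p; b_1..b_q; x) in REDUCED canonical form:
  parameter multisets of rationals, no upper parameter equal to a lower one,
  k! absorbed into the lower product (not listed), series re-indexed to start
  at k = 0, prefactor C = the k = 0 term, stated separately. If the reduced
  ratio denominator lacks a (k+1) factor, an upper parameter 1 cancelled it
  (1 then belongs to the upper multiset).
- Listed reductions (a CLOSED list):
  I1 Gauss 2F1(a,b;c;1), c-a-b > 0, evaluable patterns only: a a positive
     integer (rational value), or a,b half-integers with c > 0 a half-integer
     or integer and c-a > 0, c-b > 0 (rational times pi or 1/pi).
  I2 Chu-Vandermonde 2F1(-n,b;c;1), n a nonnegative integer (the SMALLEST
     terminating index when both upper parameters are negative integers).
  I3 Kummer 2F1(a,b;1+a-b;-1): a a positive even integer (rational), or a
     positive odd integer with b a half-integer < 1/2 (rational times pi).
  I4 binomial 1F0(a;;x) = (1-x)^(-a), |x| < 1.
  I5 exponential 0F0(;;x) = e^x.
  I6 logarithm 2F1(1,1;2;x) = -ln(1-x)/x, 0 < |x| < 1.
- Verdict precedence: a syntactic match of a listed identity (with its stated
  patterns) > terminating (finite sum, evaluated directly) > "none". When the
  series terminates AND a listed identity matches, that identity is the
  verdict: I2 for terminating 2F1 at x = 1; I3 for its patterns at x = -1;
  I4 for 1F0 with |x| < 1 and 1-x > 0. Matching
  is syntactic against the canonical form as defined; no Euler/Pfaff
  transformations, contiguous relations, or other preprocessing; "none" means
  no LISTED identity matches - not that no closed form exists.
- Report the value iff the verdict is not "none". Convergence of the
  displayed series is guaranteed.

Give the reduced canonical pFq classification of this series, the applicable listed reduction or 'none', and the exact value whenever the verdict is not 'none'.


With C = 9/10: the canonical form is 0F0(-; -; -1/9). Verdict: the I5 exponential reduction matches (the 0F0 exponential series at x = -1/9). Hence: (9/10) * e^(-1/9).

First insight: x = (-1/9) and the two k-th powers (prefactor 9/10) combine into one argument.
Step ratio: r(k) = (-1/9) * 1 / [(k+1)] - rational in k, leading ratio (-1/9); with t_0 = 9/10, classification follows.


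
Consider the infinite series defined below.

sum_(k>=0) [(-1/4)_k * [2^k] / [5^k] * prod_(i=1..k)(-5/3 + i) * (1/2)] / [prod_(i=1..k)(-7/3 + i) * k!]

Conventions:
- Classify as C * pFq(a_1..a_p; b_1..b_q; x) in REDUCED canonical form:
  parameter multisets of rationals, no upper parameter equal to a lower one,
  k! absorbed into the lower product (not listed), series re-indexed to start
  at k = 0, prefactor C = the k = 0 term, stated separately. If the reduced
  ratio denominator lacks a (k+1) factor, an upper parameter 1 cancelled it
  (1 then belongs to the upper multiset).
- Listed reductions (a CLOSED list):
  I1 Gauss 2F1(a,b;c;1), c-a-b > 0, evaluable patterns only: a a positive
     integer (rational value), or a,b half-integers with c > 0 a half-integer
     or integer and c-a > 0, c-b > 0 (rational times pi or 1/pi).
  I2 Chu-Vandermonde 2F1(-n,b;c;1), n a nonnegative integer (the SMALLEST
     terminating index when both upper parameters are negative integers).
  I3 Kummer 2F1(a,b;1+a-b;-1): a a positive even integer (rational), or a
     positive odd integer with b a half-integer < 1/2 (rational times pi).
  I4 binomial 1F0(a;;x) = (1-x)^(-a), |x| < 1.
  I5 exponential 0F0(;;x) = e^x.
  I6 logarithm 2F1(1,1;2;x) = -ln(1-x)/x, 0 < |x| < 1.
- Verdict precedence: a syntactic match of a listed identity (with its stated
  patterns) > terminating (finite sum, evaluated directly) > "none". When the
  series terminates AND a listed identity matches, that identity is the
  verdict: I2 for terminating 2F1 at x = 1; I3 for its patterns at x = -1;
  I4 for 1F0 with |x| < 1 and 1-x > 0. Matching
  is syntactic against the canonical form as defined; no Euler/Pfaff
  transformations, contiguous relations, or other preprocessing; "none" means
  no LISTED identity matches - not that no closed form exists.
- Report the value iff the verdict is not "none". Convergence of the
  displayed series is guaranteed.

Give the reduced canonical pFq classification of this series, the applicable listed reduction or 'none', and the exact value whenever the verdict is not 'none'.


Structural cue: from the first term 1/2: the lower running product (C = 1/2, x = 2/5) is a rising factorial.
Ratio: r(k) = (2/5) * (k-2/3) (k-1/4) / [(k-4/3) (k+1)] - rational in k. x = (2/5); t_0 = 1/2; negate the roots.

Prefactor 1/2, argument 2/5: 2F1 with upper {-2/3, -1/4} over lower {-4/3}. Verdict: none - at argument 2/5 the multisets {-2/3, -1/4} ; {-4/3} match no listed identity.


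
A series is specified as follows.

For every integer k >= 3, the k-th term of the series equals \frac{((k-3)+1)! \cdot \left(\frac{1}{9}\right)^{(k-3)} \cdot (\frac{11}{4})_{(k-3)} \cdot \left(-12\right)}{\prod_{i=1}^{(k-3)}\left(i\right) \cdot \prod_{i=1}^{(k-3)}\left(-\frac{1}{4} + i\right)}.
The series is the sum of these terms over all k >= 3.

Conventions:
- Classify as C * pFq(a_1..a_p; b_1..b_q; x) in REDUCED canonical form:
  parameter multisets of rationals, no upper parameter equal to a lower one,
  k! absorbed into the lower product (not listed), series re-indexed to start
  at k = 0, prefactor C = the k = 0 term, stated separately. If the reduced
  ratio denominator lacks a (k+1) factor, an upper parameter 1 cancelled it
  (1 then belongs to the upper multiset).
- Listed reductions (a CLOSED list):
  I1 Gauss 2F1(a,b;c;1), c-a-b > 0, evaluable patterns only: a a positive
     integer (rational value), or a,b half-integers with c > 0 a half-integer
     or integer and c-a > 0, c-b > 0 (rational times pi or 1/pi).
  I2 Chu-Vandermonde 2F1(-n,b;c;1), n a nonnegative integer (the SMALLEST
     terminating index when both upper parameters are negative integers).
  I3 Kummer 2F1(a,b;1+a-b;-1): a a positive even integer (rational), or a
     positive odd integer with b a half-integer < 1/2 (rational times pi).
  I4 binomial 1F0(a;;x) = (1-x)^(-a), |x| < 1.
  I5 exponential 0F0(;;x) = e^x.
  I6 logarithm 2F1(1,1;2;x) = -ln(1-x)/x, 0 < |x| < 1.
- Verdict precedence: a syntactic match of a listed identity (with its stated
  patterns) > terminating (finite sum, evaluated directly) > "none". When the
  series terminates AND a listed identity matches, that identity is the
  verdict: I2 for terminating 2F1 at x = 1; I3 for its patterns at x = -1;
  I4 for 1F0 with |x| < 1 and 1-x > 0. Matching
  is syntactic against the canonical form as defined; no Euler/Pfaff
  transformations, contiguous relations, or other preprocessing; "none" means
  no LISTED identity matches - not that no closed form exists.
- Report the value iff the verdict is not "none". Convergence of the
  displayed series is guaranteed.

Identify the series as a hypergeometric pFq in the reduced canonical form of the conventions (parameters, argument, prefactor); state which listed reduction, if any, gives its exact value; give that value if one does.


x = \frac{1}{9} here; the reduced form reads 2F1, upper {2, \frac{11}{4}}, lower {\frac{3}{4}}, C = -12. Verdict: none. A 2F1 with upper {2, \frac{11}{4}} fits none of I1-I6 at x = \frac{1}{9}; the sum runs forever.

First insight: with t_0 = -12, the factorial ratio (prefactor -12) (k+a-1)!/(a-1)! is a rising factorial (a)_k.
Adjacent-term ratio: r(k) = \frac{1}{9} * (k+2) (k+\frac{11}{4}) / [(k+\frac{3}{4}) (k+1)] - poly over poly, x = \frac{1}{9} from leading terms; C = -12 at k = 0.


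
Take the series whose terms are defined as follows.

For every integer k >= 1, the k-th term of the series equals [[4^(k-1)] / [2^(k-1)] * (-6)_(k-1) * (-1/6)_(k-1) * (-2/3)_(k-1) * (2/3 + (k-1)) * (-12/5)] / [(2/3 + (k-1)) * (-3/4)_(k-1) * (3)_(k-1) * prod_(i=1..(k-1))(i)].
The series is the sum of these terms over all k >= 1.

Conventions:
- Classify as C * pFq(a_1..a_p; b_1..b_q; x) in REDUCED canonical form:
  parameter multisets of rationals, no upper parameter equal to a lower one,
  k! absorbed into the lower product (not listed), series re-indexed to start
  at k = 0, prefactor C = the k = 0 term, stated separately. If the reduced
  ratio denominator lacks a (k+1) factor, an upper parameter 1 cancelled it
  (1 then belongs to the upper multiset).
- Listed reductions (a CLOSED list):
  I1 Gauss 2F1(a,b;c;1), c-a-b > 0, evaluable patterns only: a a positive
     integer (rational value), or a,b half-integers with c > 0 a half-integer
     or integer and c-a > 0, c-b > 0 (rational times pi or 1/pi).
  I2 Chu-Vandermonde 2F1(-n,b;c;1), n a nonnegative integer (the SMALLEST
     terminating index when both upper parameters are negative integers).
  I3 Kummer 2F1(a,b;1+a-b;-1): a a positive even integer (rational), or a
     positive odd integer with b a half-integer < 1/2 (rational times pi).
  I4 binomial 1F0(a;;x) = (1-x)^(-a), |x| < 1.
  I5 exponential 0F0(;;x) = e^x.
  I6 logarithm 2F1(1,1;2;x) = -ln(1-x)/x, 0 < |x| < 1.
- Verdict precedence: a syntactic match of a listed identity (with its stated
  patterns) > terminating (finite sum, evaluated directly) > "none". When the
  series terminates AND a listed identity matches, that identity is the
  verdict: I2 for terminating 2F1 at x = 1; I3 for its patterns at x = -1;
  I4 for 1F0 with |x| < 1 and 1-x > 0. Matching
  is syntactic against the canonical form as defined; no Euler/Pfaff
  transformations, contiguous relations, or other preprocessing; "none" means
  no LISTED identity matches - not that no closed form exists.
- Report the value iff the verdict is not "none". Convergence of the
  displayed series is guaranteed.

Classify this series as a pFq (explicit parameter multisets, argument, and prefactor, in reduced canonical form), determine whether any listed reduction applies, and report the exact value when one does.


Classification (C = -12/5): 3F2 with upper {-6, -2/3, -1/6}, lower {-3/4, 3}, argument x = 2. Verdict: terminating. (-6)_k vanishes past k = 6, leaving a 7-term sum, computed directly. Hence: -8209744444/2798036865.

First insight: x = 2 and the product of the first k integers (C = -12/5) is k!.
Ratio: r(k) = 2 * (k-6) (k-2/3) (k-1/6) / [(k-3/4) (k+3) (k+1)] - rational; roots negated = parameters, x = 2, C = -12/5.


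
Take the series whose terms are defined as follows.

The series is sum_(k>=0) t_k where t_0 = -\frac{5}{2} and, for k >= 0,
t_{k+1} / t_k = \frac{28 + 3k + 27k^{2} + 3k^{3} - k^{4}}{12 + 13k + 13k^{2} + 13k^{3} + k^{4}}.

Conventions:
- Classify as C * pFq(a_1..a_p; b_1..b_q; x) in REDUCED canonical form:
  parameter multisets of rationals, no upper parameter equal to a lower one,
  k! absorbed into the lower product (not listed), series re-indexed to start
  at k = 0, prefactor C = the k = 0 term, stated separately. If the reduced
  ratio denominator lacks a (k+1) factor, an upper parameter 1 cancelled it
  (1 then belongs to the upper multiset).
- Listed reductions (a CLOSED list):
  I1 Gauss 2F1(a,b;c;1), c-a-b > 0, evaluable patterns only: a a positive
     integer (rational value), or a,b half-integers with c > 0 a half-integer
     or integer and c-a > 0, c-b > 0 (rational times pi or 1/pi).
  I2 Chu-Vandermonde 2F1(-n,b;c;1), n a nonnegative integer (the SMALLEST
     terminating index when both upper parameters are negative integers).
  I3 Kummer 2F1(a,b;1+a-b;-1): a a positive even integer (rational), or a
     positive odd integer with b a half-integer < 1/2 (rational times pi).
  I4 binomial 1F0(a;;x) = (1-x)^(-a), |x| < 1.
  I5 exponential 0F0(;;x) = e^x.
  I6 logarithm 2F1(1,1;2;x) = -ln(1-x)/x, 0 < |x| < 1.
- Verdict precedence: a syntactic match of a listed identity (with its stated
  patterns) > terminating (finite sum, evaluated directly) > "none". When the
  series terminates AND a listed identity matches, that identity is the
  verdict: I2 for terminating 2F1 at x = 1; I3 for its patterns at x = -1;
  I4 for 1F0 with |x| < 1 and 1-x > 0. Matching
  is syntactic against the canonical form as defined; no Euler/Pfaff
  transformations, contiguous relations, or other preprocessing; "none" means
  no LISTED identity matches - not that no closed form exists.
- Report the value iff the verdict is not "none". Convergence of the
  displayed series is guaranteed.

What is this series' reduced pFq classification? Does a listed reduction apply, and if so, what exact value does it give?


With C = -\frac{5}{2}: the canonical form is 2F1(-7, 4; 12; -1). Verdict: the Kummer evaluation I3 fires (x = -1; c = 12 equals 1+a-b for upper {-7, 4}: listed pattern). Sum: -\frac{275}{12}.

Structural cue: t_0 being -\frac{5}{2}, roots of the ratio polynomials (C = -5/2, x = -1) are the negated parameters.
Term ratio: r(k) = -1 * (k-7) (k+4) / [(k+12) (k+1)] ; factor over Q: parameters, x = -1, and C = -\frac{5}{2}.
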